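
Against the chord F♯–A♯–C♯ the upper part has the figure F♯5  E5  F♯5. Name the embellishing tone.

The harmony at that moment is F♯ major triad (F♯, A♯, C♯); E5 is not a chord tone.
It is approached by step down from F♯5 and left by step up to F♯5.
Step away and step back to the same note — a neighbor tone (lower neighbor).

E5 is a neighbor tone.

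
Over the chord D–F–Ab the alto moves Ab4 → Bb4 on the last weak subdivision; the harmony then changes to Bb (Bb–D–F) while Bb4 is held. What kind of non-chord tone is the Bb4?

The harmony at that moment is D diminished triad (D, F, Ab); Bb4 is not a chord tone.
It is approached by step up from Ab4 and then sustained as the same pitch into the next harmony.
Arriving early and becoming a chord tone when the harmony changes — an anticipation.

Bb4 is an anticipation.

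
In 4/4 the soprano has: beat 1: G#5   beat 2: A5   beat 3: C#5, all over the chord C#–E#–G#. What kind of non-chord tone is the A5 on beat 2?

The harmony at that moment is C# major triad (C#, E#, G#); A5 is not a chord tone.
It is approached by step up from G#5 and left by leap down to C#5.
Step in, leap out, on a weak beat — an escape tone.

Escape tone.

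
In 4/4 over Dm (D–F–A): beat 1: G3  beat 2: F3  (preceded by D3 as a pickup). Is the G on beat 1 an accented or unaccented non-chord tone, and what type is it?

Accented appoggiatura.

The harmony at that moment is D minor triad (D, F, A); G3 is not a chord tone.
It is approached by leap up from D3 and left by step down to F3.
Leap in, step out — an appoggiatura.
It falls on the downbeat, so it is accented.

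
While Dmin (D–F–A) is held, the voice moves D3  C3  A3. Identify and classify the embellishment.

C3 is an escape tone.

The harmony at that moment is D minor triad (D, F, A); C3 is not a chord tone.
It is approached by step down from D3 and left by leap up to A3.
Step in, leap out — an escape tone.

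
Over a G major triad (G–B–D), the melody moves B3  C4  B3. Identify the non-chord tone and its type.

C4 is a neighbor tone.

The harmony at that moment is G major triad (G, B, D); C4 is not a chord tone.
It is approached by step up from B3 and left by step down to B3.
Step away and step back to the same note — a neighbor tone (upper neighbor).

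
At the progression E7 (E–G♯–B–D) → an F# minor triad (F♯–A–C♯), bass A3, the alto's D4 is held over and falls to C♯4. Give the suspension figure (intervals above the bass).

At the second chord the bass is A3. The suspended D4 lies a fourth above the bass; after resolving down by step to C♯4, the interval above the bass becomes a third.
Suspension figures are named by those two intervals: 4–3.

4–3 suspension.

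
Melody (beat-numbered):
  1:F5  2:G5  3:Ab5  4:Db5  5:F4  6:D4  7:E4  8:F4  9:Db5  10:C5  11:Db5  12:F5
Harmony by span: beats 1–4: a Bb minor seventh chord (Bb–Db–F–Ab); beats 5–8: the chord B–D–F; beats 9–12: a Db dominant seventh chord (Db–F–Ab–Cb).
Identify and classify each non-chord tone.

The harmony at that moment is Bb minor seventh chord (Bb, Db, F, Ab); G5 is not a chord tone.
It is approached by step up from F5 and left by step up to Ab5.
Step in, step out in the same direction — a passing tone.
The harmony at that moment is B diminished triad (B, D, F); E4 is not a chord tone.
It is approached by step up from D4 and left by step up to F4.
Step in, step out in the same direction — a passing tone.
The harmony at that moment is Db dominant seventh chord (Db, F, Ab, Cb); C5 is not a chord tone.
It is approached by step down from Db5 and left by step up to Db5.
Step away and step back to the same note — a neighbor tone (lower neighbor).

G5 (beat 2) — passing tone; E4 (beat 7) — passing tone; C5 (beat 10) — neighbor tone.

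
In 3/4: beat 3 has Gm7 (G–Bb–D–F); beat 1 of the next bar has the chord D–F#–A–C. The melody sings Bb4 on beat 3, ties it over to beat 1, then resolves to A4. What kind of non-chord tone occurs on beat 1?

Suspension.

The harmony at that moment is D dominant seventh chord (D, F#, A, C); Bb4 is not a chord tone.
It is held over (the same pitch as the preceding Bb4) and left by step down to A4.
Held over from the previous chord and resolving down by step — a suspension.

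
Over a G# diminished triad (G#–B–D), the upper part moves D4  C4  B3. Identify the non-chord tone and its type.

C4 is a passing tone.

The harmony at that moment is G# diminished triad (G#, B, D); C4 is not a chord tone.
It is approached by step down from D4 and left by step down to B3.
Step in, step out in the same direction — a passing tone.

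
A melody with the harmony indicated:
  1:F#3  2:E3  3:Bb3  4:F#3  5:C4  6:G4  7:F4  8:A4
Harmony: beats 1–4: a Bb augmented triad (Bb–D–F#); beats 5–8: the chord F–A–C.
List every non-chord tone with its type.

The harmony at that moment is Bb augmented triad (Bb, D, F#); E3 is not a chord tone.
It is approached by step down from F#3 and left by leap up to Bb3.
Step in, leap out — an escape tone.
The harmony at that moment is F major triad (F, A, C); G4 is not a chord tone.
It is approached by leap up from C4 and left by step down to F4.
Leap in, step out — an appoggiatura.

E3 (beat 2) — escape tone; G4 (beat 6) — appoggiatura.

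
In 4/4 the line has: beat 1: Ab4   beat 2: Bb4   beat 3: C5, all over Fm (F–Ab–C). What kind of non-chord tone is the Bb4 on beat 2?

The harmony at that moment is F minor triad (F, Ab, C); Bb4 is not a chord tone.
It is approached by step up from Ab4 and left by step up to C5.
Step in, step out in the same direction — a passing tone.

Passing tone.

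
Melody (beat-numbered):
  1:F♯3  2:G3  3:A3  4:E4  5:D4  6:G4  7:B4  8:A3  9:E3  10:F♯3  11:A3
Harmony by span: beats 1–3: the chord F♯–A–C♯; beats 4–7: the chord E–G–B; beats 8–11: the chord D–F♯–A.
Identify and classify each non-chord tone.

The harmony at that moment is F♯ minor triad (F♯, A, C♯); G3 is not a chord tone.
It is approached by step up from F♯3 and left by step up to A3.
Step in, step out in the same direction — a passing tone.
The harmony at that moment is E minor triad (E, G, B); D4 is not a chord tone.
It is approached by step down from E4 and left by leap up to G4.
Step in, leap out — an escape tone.
The harmony at that moment is D major triad (D, F♯, A); E3 is not a chord tone.
It is approached by leap down from A3 and left by step up to F♯3.
Leap in, step out — an appoggiatura.

G3 (beat 2) — passing tone; D4 (beat 5) — escape tone; E3 (beat 9) — appoggiatura.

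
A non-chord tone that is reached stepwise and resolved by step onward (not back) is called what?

Approach: by step. Departure: by step, continuing in the same direction.
Stepwise on both sides with no change of direction means the note fills in the space between two different chord tones — a passing tone. (Had it turned back to its starting note it would be a neighbor tone instead.)

Passing tone.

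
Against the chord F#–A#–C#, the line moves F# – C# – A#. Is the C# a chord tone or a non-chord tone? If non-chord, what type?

F# major triad contains F#, A#, C#; C# is the fifth, so it is a chord tone.

Chord tone (the fifth of F# major triad).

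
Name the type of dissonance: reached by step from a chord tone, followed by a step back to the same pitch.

Approach: by step. Departure: by step in the opposite direction, back to the starting pitch.
Stepwise on both sides but reversing to return to the same chord tone — a neighbor tone. (Had it continued onward in the same direction it would be a passing tone instead.)

Neighbor tone.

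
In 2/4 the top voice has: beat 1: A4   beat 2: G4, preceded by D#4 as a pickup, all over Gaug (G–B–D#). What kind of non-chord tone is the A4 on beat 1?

Appoggiatura.

The harmony at that moment is G augmented triad (G, B, D#); A4 is not a chord tone.
It is approached by leap up from D#4 and left by step down to G4.
Leap in, step out, metrically accented — an appoggiatura.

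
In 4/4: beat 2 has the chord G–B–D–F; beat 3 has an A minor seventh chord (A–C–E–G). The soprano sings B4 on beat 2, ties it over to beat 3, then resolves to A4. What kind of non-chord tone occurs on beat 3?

The harmony at that moment is A minor seventh chord (A, C, E, G); B4 is not a chord tone.
It is held over (the same pitch as the preceding B4) and left by step down to A4.
Held over from the previous chord and resolving down by step — a suspension.

Suspension.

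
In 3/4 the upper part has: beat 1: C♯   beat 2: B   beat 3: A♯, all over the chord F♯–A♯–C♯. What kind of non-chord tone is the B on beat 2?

Passing tone.

The harmony at that moment is F♯ major triad (F♯, A♯, C♯); B is not a chord tone.
It is approached by step down from C♯ and left by step down to A♯.
Step in, step out in the same direction — a passing tone.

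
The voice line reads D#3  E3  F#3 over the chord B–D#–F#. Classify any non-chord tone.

The harmony at that moment is B major triad (B, D#, F#); E3 is not a chord tone.
It is approached by step up from D#3 and left by step up to F#3.
Step in, step out in the same direction — a passing tone.

E3 is a passing tone.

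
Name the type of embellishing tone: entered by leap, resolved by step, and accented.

Approach: by leap. Departure: by step. Metric position: strong.
Leap in, step out, in a metrically strong position — an appoggiatura. (It is the mirror image of the escape tone, which steps in and leaps out from a weak position.)

Appoggiatura.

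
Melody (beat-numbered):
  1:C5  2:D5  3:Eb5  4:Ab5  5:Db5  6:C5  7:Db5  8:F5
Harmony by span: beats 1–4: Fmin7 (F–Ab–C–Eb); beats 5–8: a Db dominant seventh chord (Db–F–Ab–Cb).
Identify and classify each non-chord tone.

D5 (beat 2) — passing tone; C5 (beat 6) — neighbor tone.

The harmony at that moment is F minor seventh chord (F, Ab, C, Eb); D5 is not a chord tone.
It is approached by step up from C5 and left by step up to Eb5.
Step in, step out in the same direction — a passing tone.
The harmony at that moment is Db dominant seventh chord (Db, F, Ab, Cb); C5 is not a chord tone.
It is approached by step down from Db5 and left by step up to Db5.
Step away and step back to the same note — a neighbor tone (lower neighbor).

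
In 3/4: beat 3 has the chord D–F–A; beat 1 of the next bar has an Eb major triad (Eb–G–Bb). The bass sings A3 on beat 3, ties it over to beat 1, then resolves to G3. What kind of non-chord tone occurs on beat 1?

Suspension.

The harmony at that moment is Eb major triad (Eb, G, Bb); A3 is not a chord tone.
It is held over (the same pitch as the preceding A3) and left by step down to G3.
Held over from the previous chord and resolving down by step — a suspension.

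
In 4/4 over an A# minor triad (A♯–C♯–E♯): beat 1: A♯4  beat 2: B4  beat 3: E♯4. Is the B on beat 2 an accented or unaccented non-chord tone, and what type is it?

Unaccented escape tone.

The harmony at that moment is A♯ minor triad (A♯, C♯, E♯); B4 is not a chord tone.
It is approached by step up from A♯4 and left by leap down to E♯4.
Step in, leap out — an escape tone.
It falls on a weak beat, so it is unaccented.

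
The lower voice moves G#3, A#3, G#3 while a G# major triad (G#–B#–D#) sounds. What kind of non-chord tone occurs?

A#3 is a neighbor tone.

The harmony at that moment is G# major triad (G#, B#, D#); A#3 is not a chord tone.
It is approached by step up from G#3 and left by step down to G#3.
Step away and step back to the same note — a neighbor tone (upper neighbor).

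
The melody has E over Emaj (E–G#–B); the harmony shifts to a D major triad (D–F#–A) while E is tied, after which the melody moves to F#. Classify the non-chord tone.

The harmony at that moment is D major triad (D, F#, A); E is not a chord tone.
It is held over (the same pitch as the preceding E) and left by step up to F#.
Held over from the previous chord and resolving up by step — a retardation.

E is a retardation.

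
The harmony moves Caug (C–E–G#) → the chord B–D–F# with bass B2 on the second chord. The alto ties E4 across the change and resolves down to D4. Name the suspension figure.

4–3 suspension.

At the second chord the bass is B2. The suspended E4 lies a fourth above the bass; after resolving down by step to D4, the interval above the bass becomes a third.
Suspension figures are named by those two intervals: 4–3.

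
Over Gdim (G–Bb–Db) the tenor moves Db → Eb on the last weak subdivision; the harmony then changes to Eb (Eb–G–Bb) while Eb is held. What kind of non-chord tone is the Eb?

The harmony at that moment is G diminished triad (G, Bb, Db); Eb is not a chord tone.
It is approached by step up from Db and then sustained as the same pitch into the next harmony.
Arriving early and becoming a chord tone when the harmony changes — an anticipation.

Eb is an anticipation.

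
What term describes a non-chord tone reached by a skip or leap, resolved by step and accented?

Appoggiatura.

Approach: by leap. Departure: by step. Metric position: strong.
Leap in, step out, in a metrically strong position — an appoggiatura. (It is the mirror image of the escape tone, which steps in and leaps out from a weak position.)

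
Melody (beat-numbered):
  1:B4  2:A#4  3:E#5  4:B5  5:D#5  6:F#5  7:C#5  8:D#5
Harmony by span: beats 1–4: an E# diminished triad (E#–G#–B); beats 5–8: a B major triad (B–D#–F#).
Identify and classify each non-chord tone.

The harmony at that moment is E# diminished triad (E#, G#, B); A#4 is not a chord tone.
It is approached by step down from B4 and left by leap up to E#5.
Step in, leap out — an escape tone.
The harmony at that moment is B major triad (B, D#, F#); C#5 is not a chord tone.
It is approached by leap down from F#5 and left by step up to D#5.
Leap in, step out — an appoggiatura.

A#4 (beat 2) — escape tone; C#5 (beat 7) — appoggiatura.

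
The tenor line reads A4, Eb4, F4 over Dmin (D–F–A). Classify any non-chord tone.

Eb4 is an appoggiatura.

The harmony at that moment is D minor triad (D, F, A); Eb4 is not a chord tone.
It is approached by leap down from A4 and left by step up to F4.
Leap in, step out — an appoggiatura.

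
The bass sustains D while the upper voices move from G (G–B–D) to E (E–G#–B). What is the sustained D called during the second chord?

Pedal tone (pedal point).

The harmony at that moment is E major triad (E, G#, B); D is not a chord tone.
It is held over (the same pitch as the preceding D) and then sustained as the same pitch into the next harmony.
Sustained through a change of harmony — a pedal tone.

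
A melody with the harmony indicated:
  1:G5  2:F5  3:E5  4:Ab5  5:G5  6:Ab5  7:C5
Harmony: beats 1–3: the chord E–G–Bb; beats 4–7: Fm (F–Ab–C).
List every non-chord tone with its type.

The harmony at that moment is E diminished triad (E, G, Bb); F5 is not a chord tone.
It is approached by step down from G5 and left by step down to E5.
Step in, step out in the same direction — a passing tone.
The harmony at that moment is F minor triad (F, Ab, C); G5 is not a chord tone.
It is approached by step down from Ab5 and left by step up to Ab5.
Step away and step back to the same note — a neighbor tone (lower neighbor).

F5 (beat 2) — passing tone; G5 (beat 5) — neighbor tone.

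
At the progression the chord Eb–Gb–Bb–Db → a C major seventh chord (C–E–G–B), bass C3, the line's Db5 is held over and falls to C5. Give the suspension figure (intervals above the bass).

At the second chord the bass is C3. The suspended Db5 lies a ninth above the bass; after resolving down by step to C5, the interval above the bass becomes an octave.
Suspension figures are named by those two intervals: 9–8.

9–8 suspension.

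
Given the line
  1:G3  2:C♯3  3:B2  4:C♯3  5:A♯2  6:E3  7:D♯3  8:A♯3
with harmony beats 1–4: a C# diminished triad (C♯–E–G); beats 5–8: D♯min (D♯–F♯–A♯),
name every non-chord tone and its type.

B2 (beat 3) — neighbor tone; E3 (beat 6) — appoggiatura.

The harmony at that moment is C♯ diminished triad (C♯, E, G); B2 is not a chord tone.
It is approached by step down from C♯3 and left by step up to C♯3.
Step away and step back to the same note — a neighbor tone (lower neighbor).
The harmony at that moment is D♯ minor triad (D♯, F♯, A♯); E3 is not a chord tone.
It is approached by leap up from A♯2 and left by step down to D♯3.
Leap in, step out — an appoggiatura.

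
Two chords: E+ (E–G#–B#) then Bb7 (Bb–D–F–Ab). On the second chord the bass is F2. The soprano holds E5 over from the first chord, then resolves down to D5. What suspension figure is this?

7–6 suspension.

At the second chord the bass is F2. The suspended E5 lies a seventh above the bass; after resolving down by step to D5, the interval above the bass becomes a sixth.
Suspension figures are named by those two intervals: 7–6.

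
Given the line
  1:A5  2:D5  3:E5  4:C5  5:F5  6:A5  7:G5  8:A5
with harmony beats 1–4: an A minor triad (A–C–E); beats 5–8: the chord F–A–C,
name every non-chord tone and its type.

D5 (beat 2) — appoggiatura; G5 (beat 7) — neighbor tone.

The harmony at that moment is A minor triad (A, C, E); D5 is not a chord tone.
It is approached by leap down from A5 and left by step up to E5.
Leap in, step out — an appoggiatura.
The harmony at that moment is F major triad (F, A, C); G5 is not a chord tone.
It is approached by step down from A5 and left by step up to A5.
Step away and step back to the same note — a neighbor tone (lower neighbor).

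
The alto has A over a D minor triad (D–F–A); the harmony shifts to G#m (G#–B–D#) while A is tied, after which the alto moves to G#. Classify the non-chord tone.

A is a suspension.

The harmony at that moment is G# minor triad (G#, B, D#); A is not a chord tone.
It is held over (the same pitch as the preceding A) and left by step down to G#.
Held over from the previous chord and resolving down by step — a suspension.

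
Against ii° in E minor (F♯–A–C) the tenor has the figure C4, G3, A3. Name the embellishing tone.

The harmony at that moment is F♯ diminished triad (F♯, A, C); G3 is not a chord tone.
It is approached by leap down from C4 and left by step up to A3.
Leap in, step out — an appoggiatura.

G3 is an appoggiatura.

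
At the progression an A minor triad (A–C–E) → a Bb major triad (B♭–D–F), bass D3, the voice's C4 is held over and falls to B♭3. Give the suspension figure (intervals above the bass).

At the second chord the bass is D3. The suspended C4 lies a seventh above the bass; after resolving down by step to B♭3, the interval above the bass becomes a sixth.
Suspension figures are named by those two intervals: 7–6.

7–6 suspension.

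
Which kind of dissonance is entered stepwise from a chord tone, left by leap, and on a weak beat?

Approach: by step. Departure: by leap. Metric position: weak.
Step in, leap out, from a weak position — an escape tone (échappée). (It is the mirror image of the appoggiatura, which leaps in and steps out on a strong beat.)

Escape tone.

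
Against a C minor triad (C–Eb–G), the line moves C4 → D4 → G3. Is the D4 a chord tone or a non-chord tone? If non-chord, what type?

The harmony at that moment is C minor triad (C, Eb, G); D4 is not a chord tone.
It is approached by step up from C4 and left by leap down to G3.
Step in, leap out — an escape tone.

Non-chord tone — an escape tone.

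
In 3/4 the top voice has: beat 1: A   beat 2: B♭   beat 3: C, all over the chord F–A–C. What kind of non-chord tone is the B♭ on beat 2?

Passing tone.

The harmony at that moment is F major triad (F, A, C); B♭ is not a chord tone.
It is approached by step up from A and left by step up to C.
Step in, step out in the same direction — a passing tone.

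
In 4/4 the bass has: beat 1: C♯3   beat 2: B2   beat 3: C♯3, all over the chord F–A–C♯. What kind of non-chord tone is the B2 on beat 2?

The harmony at that moment is F augmented triad (F, A, C♯); B2 is not a chord tone.
It is approached by step down from C♯3 and left by step up to C♯3.
Step away and step back to the same note — a neighbor tone (lower neighbor).

Lower neighbor tone.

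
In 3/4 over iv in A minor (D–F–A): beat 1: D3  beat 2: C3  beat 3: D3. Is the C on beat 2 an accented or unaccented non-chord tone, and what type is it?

Unaccented neighbor tone.

The harmony at that moment is D minor triad (D, F, A); C3 is not a chord tone.
It is approached by step down from D3 and left by step up to D3.
Step away and step back to the same note — a neighbor tone (lower neighbor).
It falls on a weak beat, so it is unaccented.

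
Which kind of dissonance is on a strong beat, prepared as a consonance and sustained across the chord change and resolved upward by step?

Retardation.

Approach: by preparation — the pitch is first a chord tone, then held (tied or repeated) while the harmony changes under it. Departure: up by step. Metric position: strong.
A prepared dissonance that resolves upward by step — a retardation. (The same figure resolving downward would be a suspension.)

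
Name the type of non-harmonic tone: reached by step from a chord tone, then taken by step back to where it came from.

Neighbor tone.

Approach: by step. Departure: by step in the opposite direction, back to the starting pitch.
Stepwise on both sides but reversing to return to the same chord tone — a neighbor tone. (Had it continued onward in the same direction it would be a passing tone instead.)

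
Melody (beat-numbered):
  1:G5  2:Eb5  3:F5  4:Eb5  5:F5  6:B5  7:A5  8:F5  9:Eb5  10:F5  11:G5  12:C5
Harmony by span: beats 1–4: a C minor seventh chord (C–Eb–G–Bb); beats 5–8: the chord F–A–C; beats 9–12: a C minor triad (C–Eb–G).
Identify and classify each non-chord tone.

The harmony at that moment is C minor seventh chord (C, Eb, G, Bb); F5 is not a chord tone.
It is approached by step up from Eb5 and left by step down to Eb5.
Step away and step back to the same note — a neighbor tone (upper neighbor).
The harmony at that moment is F major triad (F, A, C); B5 is not a chord tone.
It is approached by leap up from F5 and left by step down to A5.
Leap in, step out — an appoggiatura.
The harmony at that moment is C minor triad (C, Eb, G); F5 is not a chord tone.
It is approached by step up from Eb5 and left by step up to G5.
Step in, step out in the same direction — a passing tone.

F5 (beat 3) — neighbor tone; B5 (beat 6) — appoggiatura; F5 (beat 10) — passing tone.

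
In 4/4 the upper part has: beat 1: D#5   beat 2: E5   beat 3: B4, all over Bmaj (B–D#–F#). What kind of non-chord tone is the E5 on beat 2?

The harmony at that moment is B major triad (B, D#, F#); E5 is not a chord tone.
It is approached by step up from D#5 and left by leap down to B4.
Step in, leap out, on a weak beat — an escape tone.

Escape tone.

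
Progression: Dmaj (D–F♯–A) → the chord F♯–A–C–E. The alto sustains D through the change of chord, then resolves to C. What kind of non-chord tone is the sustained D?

The harmony at that moment is F♯ half-diminished seventh chord (F♯, A, C, E); D is not a chord tone.
It is held over (the same pitch as the preceding D) and left by step down to C.
Held over from the previous chord and resolving down by step — a suspension.

D is a suspension.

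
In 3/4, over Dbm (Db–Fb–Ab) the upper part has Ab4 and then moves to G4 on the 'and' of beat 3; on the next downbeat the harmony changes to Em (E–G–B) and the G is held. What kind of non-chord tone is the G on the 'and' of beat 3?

The harmony at that moment is Db minor triad (Db, Fb, Ab); G4 is not a chord tone.
It is approached by step down from Ab4 and then sustained as the same pitch into the next harmony.
Arriving early and becoming a chord tone when the harmony changes — an anticipation.

Anticipation.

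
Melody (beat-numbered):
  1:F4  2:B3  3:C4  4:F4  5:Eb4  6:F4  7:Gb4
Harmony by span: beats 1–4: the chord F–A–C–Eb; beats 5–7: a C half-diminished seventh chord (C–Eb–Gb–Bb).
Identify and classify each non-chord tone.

B3 (beat 2) — appoggiatura; F4 (beat 6) — passing tone.

The harmony at that moment is F dominant seventh chord (F, A, C, Eb); B3 is not a chord tone.
It is approached by leap down from F4 and left by step up to C4.
Leap in, step out — an appoggiatura.
The harmony at that moment is C half-diminished seventh chord (C, Eb, Gb, Bb); F4 is not a chord tone.
It is approached by step up from Eb4 and left by step up to Gb4.
Step in, step out in the same direction — a passing tone.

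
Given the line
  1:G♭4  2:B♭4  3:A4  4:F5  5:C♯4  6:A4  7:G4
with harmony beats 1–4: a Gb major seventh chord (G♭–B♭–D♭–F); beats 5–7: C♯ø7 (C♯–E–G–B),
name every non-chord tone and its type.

A4 (beat 3) — escape tone; A4 (beat 6) — appoggiatura.

The harmony at that moment is G♭ major seventh chord (G♭, B♭, D♭, F); A4 is not a chord tone.
It is approached by step down from B♭4 and left by leap up to F5.
Step in, leap out — an escape tone.
The harmony at that moment is C♯ half-diminished seventh chord (C♯, E, G, B); A4 is not a chord tone.
It is approached by leap up from C♯4 and left by step down to G4.
Leap in, step out — an appoggiatura.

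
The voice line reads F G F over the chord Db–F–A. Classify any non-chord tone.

G is a neighbor tone.

The harmony at that moment is Db augmented triad (Db, F, A); G is not a chord tone.
It is approached by step up from F and left by step down to F.
Step away and step back to the same note — a neighbor tone (upper neighbor).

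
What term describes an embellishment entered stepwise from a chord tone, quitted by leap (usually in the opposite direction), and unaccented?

Escape tone.

Approach: by step. Departure: by leap. Metric position: weak.
Step in, leap out, from a weak position — an escape tone (échappée). (It is the mirror image of the appoggiatura, which leaps in and steps out on a strong beat.)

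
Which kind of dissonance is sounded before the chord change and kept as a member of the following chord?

Approach: ahead of the chord change (typically by step), so it is dissonant against the current harmony. Departure: none — the same pitch is restated or held and is a chord tone of the new harmony.
Dissonant first, consonant once the harmony catches up: the note simply arrives early — an anticipation. (The reverse timing, consonant first and dissonant after the change, would be a suspension or retardation.)

Anticipation.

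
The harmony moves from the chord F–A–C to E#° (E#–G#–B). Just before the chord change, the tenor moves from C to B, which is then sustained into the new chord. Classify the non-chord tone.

B is an anticipation.

The harmony at that moment is F major triad (F, A, C); B is not a chord tone.
It is approached by step down from C and then sustained as the same pitch into the next harmony.
Arriving early and becoming a chord tone when the harmony changes — an anticipation.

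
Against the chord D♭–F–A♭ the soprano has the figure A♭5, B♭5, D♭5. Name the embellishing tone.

B♭5 is an escape tone.

The harmony at that moment is D♭ major triad (D♭, F, A♭); B♭5 is not a chord tone.
It is approached by step up from A♭5 and left by leap down to D♭5.
Step in, leap out — an escape tone.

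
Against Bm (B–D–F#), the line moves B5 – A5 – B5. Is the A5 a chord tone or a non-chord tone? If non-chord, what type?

Non-chord tone — a neighbor tone.

The harmony at that moment is B minor triad (B, D, F#); A5 is not a chord tone.
It is approached by step down from B5 and left by step up to B5.
Step away and step back to the same note — a neighbor tone (lower neighbor).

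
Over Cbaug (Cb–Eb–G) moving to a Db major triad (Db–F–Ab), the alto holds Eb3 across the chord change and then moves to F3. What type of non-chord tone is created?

Eb3 is a retardation.

The harmony at that moment is Db major triad (Db, F, Ab); Eb3 is not a chord tone.
It is held over (the same pitch as the preceding Eb3) and left by step up to F3.
Held over from the previous chord and resolving up by step — a retardation.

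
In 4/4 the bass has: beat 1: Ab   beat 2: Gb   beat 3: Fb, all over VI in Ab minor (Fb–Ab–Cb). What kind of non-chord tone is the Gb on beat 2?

Passing tone.

The harmony at that moment is Fb major triad (Fb, Ab, Cb); Gb is not a chord tone.
It is approached by step down from Ab and left by step down to Fb.
Step in, step out in the same direction — a passing tone.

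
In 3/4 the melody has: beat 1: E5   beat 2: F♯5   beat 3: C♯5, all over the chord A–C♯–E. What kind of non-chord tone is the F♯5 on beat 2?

Escape tone.

The harmony at that moment is A major triad (A, C♯, E); F♯5 is not a chord tone.
It is approached by step up from E5 and left by leap down to C♯5.
Step in, leap out, on a weak beat — an escape tone.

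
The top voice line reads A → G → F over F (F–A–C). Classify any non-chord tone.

The harmony at that moment is F major triad (F, A, C); G is not a chord tone.
It is approached by step down from A and left by step down to F.
Step in, step out in the same direction — a passing tone.

G is a passing tone.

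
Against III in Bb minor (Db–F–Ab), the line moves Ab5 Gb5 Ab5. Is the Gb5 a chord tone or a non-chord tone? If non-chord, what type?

The harmony at that moment is Db major triad (Db, F, Ab); Gb5 is not a chord tone.
It is approached by step down from Ab5 and left by step up to Ab5.
Step away and step back to the same note — a neighbor tone (lower neighbor).

Non-chord tone — a neighbor tone.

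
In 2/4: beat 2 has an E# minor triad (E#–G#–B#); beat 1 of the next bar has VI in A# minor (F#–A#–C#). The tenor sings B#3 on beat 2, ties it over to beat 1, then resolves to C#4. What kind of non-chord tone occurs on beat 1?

The harmony at that moment is F# major triad (F#, A#, C#); B#3 is not a chord tone.
It is held over (the same pitch as the preceding B#3) and left by step up to C#4.
Held over from the previous chord and resolving up by step — a retardation.

Retardation.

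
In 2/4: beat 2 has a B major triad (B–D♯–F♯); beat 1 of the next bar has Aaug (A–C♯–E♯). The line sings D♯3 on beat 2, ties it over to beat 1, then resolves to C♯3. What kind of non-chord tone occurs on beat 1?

The harmony at that moment is A augmented triad (A, C♯, E♯); D♯3 is not a chord tone.
It is held over (the same pitch as the preceding D♯3) and left by step down to C♯3.
Held over from the previous chord and resolving down by step — a suspension.

Suspension.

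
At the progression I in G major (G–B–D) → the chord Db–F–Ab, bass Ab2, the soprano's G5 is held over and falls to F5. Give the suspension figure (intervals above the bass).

7–6 suspension.

At the second chord the bass is Ab2. The suspended G5 lies a seventh above the bass; after resolving down by step to F5, the interval above the bass becomes a sixth.
Suspension figures are named by those two intervals: 7–6.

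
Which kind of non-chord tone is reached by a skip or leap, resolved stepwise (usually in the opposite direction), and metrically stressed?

Appoggiatura.

Approach: by leap. Departure: by step. Metric position: strong.
Leap in, step out, in a metrically strong position — an appoggiatura. (It is the mirror image of the escape tone, which steps in and leaps out from a weak position.)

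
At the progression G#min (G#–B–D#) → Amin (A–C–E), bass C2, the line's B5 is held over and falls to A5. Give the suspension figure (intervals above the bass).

At the second chord the bass is C2. The suspended B5 lies a seventh above the bass; after resolving down by step to A5, the interval above the bass becomes a sixth.
Suspension figures are named by those two intervals: 7–6.

7–6 suspension.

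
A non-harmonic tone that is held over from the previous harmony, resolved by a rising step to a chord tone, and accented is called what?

Approach: by preparation — the pitch is first a chord tone, then held (tied or repeated) while the harmony changes under it. Departure: up by step. Metric position: strong.
A prepared dissonance that resolves upward by step — a retardation. (The same figure resolving downward would be a suspension.)

Retardation.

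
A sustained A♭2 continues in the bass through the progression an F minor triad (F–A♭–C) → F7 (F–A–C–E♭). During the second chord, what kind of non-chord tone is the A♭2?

The harmony at that moment is F dominant seventh chord (F, A, C, E♭); A♭2 is not a chord tone.
It is held over (the same pitch as the preceding A♭2) and then sustained as the same pitch into the next harmony.
Sustained through a change of harmony — a pedal tone.

Pedal tone (pedal point).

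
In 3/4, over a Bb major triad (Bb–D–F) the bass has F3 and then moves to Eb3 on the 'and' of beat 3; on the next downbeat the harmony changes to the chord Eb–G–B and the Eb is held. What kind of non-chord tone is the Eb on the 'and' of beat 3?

The harmony at that moment is Bb major triad (Bb, D, F); Eb3 is not a chord tone.
It is approached by step down from F3 and then sustained as the same pitch into the next harmony.
Arriving early and becoming a chord tone when the harmony changes — an anticipation.

Anticipation.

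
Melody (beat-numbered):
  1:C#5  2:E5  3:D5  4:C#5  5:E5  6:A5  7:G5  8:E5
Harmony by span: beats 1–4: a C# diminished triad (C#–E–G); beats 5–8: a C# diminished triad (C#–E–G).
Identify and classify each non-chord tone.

The harmony at that moment is C# diminished triad (C#, E, G); D5 is not a chord tone.
It is approached by step down from E5 and left by step down to C#5.
Step in, step out in the same direction — a passing tone.
The harmony at that moment is C# diminished triad (C#, E, G); A5 is not a chord tone.
It is approached by leap up from E5 and left by step down to G5.
Leap in, step out — an appoggiatura.

D5 (beat 3) — passing tone; A5 (beat 6) — appoggiatura.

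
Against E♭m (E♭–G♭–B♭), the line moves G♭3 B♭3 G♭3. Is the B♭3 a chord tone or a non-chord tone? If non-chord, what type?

Chord tone (the fifth of Eb minor triad).

Eb minor triad contains E♭, G♭, B♭; B♭ is the fifth, so it is a chord tone.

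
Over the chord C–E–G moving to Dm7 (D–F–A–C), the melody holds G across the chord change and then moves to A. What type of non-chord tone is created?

The harmony at that moment is D minor seventh chord (D, F, A, C); G is not a chord tone.
It is held over (the same pitch as the preceding G) and left by step up to A.
Held over from the previous chord and resolving up by step — a retardation.

G is a retardation.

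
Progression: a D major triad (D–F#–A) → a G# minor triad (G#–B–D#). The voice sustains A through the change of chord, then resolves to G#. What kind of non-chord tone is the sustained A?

A is a suspension.

The harmony at that moment is G# minor triad (G#, B, D#); A is not a chord tone.
It is held over (the same pitch as the preceding A) and left by step down to G#.
Held over from the previous chord and resolving down by step — a suspension.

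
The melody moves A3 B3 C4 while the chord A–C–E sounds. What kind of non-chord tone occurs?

B3 is a passing tone.

The harmony at that moment is A minor triad (A, C, E); B3 is not a chord tone.
It is approached by step up from A3 and left by step up to C4.
Step in, step out in the same direction — a passing tone.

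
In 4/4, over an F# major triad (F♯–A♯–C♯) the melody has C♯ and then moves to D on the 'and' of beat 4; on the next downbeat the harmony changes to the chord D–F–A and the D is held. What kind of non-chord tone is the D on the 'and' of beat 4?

The harmony at that moment is F♯ major triad (F♯, A♯, C♯); D is not a chord tone.
It is approached by step up from C♯ and then sustained as the same pitch into the next harmony.
Arriving early and becoming a chord tone when the harmony changes — an anticipation.

Anticipation.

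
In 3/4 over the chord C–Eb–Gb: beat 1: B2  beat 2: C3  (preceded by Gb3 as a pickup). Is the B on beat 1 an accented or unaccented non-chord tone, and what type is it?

The harmony at that moment is C diminished triad (C, Eb, Gb); B2 is not a chord tone.
It is approached by leap down from Gb3 and left by step up to C3.
Leap in, step out — an appoggiatura.
It falls on the downbeat, so it is accented.

Accented appoggiatura.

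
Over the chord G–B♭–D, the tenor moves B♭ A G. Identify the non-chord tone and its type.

A is a passing tone.

The harmony at that moment is G minor triad (G, B♭, D); A is not a chord tone.
It is approached by step down from B♭ and left by step down to G.
Step in, step out in the same direction — a passing tone.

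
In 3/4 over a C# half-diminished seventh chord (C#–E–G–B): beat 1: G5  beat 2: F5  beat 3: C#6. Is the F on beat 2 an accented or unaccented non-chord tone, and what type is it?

Unaccented escape tone.

The harmony at that moment is C# half-diminished seventh chord (C#, E, G, B); F5 is not a chord tone.
It is approached by step down from G5 and left by leap up to C#6.
Step in, leap out — an escape tone.
It falls on a weak beat, so it is unaccented.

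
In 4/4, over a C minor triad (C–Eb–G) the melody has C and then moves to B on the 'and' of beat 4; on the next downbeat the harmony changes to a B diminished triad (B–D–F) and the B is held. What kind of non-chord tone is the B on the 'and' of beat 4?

The harmony at that moment is C minor triad (C, Eb, G); B is not a chord tone.
It is approached by step down from C and then sustained as the same pitch into the next harmony.
Arriving early and becoming a chord tone when the harmony changes — an anticipation.

Anticipation.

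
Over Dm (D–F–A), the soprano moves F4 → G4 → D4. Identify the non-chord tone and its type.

G4 is an escape tone.

The harmony at that moment is D minor triad (D, F, A); G4 is not a chord tone.
It is approached by step up from F4 and left by leap down to D4.
Step in, leap out — an escape tone.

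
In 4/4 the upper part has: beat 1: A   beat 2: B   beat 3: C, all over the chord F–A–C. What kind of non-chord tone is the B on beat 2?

The harmony at that moment is F major triad (F, A, C); B is not a chord tone.
It is approached by step up from A and left by step up to C.
Step in, step out in the same direction — a passing tone.

Passing tone.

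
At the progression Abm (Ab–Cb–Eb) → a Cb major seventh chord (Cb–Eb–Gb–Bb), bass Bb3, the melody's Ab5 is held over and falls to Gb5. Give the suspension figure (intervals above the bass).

At the second chord the bass is Bb3. The suspended Ab5 lies a seventh above the bass; after resolving down by step to Gb5, the interval above the bass becomes a sixth.
Suspension figures are named by those two intervals: 7–6.

7–6 suspension.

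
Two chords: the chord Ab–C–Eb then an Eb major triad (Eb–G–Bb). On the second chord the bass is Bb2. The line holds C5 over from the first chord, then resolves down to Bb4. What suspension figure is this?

At the second chord the bass is Bb2. The suspended C5 lies a ninth above the bass; after resolving down by step to Bb4, the interval above the bass becomes an octave.
Suspension figures are named by those two intervals: 9–8.

9–8 suspension.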